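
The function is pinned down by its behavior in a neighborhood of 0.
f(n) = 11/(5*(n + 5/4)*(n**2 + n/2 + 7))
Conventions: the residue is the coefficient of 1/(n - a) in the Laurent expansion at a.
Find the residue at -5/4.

At the order-1 pole -5/4 set g(n) = (n - (-5/4))*f(n) = 11/(5*(n**2 + n/2 + 7)).
Simple pole: residue = g(a) at a = -5/4, which is 176/635.

The residue is 176/635.


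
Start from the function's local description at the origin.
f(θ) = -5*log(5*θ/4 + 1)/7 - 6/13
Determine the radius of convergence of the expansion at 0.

The radius of convergence is 4/5.

Branch term (-5/7)*log(1 - θ/(-4/5)): its argument vanishes at θ = -4/5, a logarithmic branch point, modulus 4/5.
The radius of convergence is the smallest modulus among the singular points: 4/5.


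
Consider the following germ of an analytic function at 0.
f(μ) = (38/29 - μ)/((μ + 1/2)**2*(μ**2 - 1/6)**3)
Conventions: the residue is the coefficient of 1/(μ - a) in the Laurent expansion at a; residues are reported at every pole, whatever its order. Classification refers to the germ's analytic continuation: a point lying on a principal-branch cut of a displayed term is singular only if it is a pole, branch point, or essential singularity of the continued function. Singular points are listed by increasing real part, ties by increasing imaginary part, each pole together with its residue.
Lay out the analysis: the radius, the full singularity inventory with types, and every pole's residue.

Denominator factor (μ**2 - 1/6)^3: discriminant 2/3, real irrational roots (1/6)*sqrt(6) and -(1/6)*sqrt(6); poles of order 3, moduli (1/6)*sqrt(6) and (1/6)*sqrt(6).
Denominator factor (μ + 1/2)^2: pole of order 2 at -1/2, modulus 1/2.
The radius of convergence is the smallest modulus among the singular points: (1/6)*sqrt(6).
At the order-2 pole -1/2 set g(μ) = (μ - (-1/2))^2*f(μ) = (38/29 - μ)/(μ**2 - 1/6)**3.
Order-2 pole: residue = g'(a); g'(-1/2) = 3215808/29, so the residue is 3215808/29.
The factor μ**2 - 1/6 splits as (μ - a)(μ - a') with a = -(1/6)*sqrt(6), a' = (1/6)*sqrt(6). At the order-3 pole a set g(μ) = (μ - a)^3*f(μ) = [(38/29 - μ)/(μ + 1/2)**2] / (μ - a')^3.
Order-3 pole: residue = g''(a)/2; g''(-(1/6)*sqrt(6)) = -3215808/29 - (1314144/29)*sqrt(6), so the residue is -1607904/29 - (657072/29)*sqrt(6).
The factor μ**2 - 1/6 splits as (μ - a)(μ - a') with a = (1/6)*sqrt(6), a' = -(1/6)*sqrt(6). At the order-3 pole a set g(μ) = (μ - a)^3*f(μ) = [(38/29 - μ)/(μ + 1/2)**2] / (μ - a')^3.
Order-3 pole: residue = g''(a)/2; g''((1/6)*sqrt(6)) = -3215808/29 + (1314144/29)*sqrt(6), so the residue is -1607904/29 + (657072/29)*sqrt(6).
List the singular points by increasing real part (a conjugate pair: the negative imaginary part first).

Radius of convergence at 0: (1/6)*sqrt(6).
At -1/2: a pole of order 2; residue 3215808/29.
At -(1/6)*sqrt(6): a pole of order 3; residue -1607904/29 - (657072/29)*sqrt(6).
At (1/6)*sqrt(6): a pole of order 3; residue -1607904/29 + (657072/29)*sqrt(6).


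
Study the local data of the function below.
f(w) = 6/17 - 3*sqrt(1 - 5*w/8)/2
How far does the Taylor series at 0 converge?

Branch term (-3/2)*sqrt(1 - w/(8/5)): its argument vanishes at w = 8/5, a square-root branch point, modulus 8/5.
The radius of convergence is the smallest modulus among the singular points: 8/5.

The radius of convergence is 8/5.


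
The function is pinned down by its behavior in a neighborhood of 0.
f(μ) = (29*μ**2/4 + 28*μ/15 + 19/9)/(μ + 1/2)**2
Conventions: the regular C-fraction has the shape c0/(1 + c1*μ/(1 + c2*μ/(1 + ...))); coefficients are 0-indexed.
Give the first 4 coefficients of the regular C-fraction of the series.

Taylor coefficients (expand at 0): a_0 = 76/9, a_1 = -1184/45, a_2 = 1507/15, a_3 = -13348/45.
c0 = a_0 = 76/9. Peel one level at a time: if S = 1 + c*μ/S' with S'(0) = 1, then c is the μ-coefficient of S and S' = c*μ/(S - 1).
S_1 = c0/f = 1 + (296/95)*μ + (-79031/36100)*μ^2 + ...; c1 = 296/95.
S_2 = c1*μ/(S_1 - 1) = 1 + (79031/112480)*μ + (4635409/1401856)*μ^2 + ...; c2 = 79031/112480.
S_3 = c2*μ/(S_2 - 1) = 1 + (-440363855/93572704)*μ + ...; c3 = -440363855/93572704.

The regular C-fraction coefficients are [76/9, 296/95, 79031/112480, -440363855/93572704].


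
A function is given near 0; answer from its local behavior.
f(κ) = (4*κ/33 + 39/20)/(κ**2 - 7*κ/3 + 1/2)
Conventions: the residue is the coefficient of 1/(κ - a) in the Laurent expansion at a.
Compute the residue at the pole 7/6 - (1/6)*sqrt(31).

The residue is 2/33 - (4141/20460)*sqrt(31).

The factor κ**2 - 7*κ/3 + 1/2 splits as (κ - a)(κ - a') with a = 7/6 - (1/6)*sqrt(31), a' = 7/6 + (1/6)*sqrt(31). At the order-1 pole a set g(κ) = (κ - a)*f(κ) = [4*κ/33 + 39/20] / (κ - a').
Simple pole: residue = g(a) at a = 7/6 - (1/6)*sqrt(31), which is 2/33 - (4141/20460)*sqrt(31).


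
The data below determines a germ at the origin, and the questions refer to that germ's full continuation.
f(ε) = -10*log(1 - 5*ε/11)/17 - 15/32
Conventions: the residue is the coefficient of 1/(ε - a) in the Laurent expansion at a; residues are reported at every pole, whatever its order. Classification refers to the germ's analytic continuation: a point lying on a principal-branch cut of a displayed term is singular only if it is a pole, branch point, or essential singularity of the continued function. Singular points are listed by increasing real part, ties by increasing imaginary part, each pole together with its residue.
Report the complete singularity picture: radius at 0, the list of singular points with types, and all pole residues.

Radius of convergence at 0: 11/5.
At 11/5: a logarithmic branch point.

Branch term (-10/17)*log(1 - ε/(11/5)): its argument vanishes at ε = 11/5, a logarithmic branch point, modulus 11/5.
The radius of convergence is the smallest modulus among the singular points: 11/5.


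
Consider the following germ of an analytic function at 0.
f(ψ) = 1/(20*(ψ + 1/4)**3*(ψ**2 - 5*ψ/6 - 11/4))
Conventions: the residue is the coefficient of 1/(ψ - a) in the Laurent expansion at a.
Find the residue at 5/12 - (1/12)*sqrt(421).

The residue is 58848/8425795 + (1019136/3547259695)*sqrt(421).

The factor ψ**2 - 5*ψ/6 - 11/4 splits as (ψ - a)(ψ - a') with a = 5/12 - (1/12)*sqrt(421), a' = 5/12 + (1/12)*sqrt(421). At the order-1 pole a set g(ψ) = (ψ - a)*f(ψ) = [1/(20*(ψ + 1/4)**3)] / (ψ - a').
Simple pole: residue = g(a) at a = 5/12 - (1/12)*sqrt(421), which is 58848/8425795 + (1019136/3547259695)*sqrt(421).


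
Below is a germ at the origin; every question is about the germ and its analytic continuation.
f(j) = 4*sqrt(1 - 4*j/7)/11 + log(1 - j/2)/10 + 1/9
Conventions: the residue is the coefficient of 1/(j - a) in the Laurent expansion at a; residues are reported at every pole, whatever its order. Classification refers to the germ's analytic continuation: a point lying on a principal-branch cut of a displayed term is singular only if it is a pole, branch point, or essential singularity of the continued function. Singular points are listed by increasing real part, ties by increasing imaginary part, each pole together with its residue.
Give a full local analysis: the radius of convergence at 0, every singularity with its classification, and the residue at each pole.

Branch term (4/11)*sqrt(1 - j/(7/4)): its argument vanishes at j = 7/4, a square-root branch point, modulus 7/4.
Branch term (1/10)*log(1 - j/(2)): its argument vanishes at j = 2, a logarithmic branch point, modulus 2.
The radius of convergence is the smallest modulus among the singular points: 7/4.
List the singular points by increasing real part (a conjugate pair: the negative imaginary part first).

Radius of convergence at 0: 7/4.
At 7/4: an algebraic (square-root) branch point.
At 2: a logarithmic branch point.


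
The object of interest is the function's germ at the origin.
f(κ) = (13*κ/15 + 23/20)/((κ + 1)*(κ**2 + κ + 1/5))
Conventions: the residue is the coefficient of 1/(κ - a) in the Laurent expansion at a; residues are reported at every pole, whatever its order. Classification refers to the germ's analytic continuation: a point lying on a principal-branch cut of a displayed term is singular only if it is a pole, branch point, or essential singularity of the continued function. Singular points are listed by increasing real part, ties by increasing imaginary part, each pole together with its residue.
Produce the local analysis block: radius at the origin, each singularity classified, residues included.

Radius of convergence at 0: 1/2 - (1/10)*sqrt(5).
At -1: a pole of order 1; residue 17/12.
At -1/2 - (1/10)*sqrt(5): a pole of order 1; residue -17/24 - (63/40)*sqrt(5).
At -1/2 + (1/10)*sqrt(5): a pole of order 1; residue -17/24 + (63/40)*sqrt(5).

Denominator factor (κ + 1): pole of order 1 at -1, modulus 1.
Denominator factor (κ**2 + κ + 1/5): discriminant 1/5, real irrational roots -1/2 + (1/10)*sqrt(5) and -1/2 - (1/10)*sqrt(5); poles of order 1, moduli 1/2 - (1/10)*sqrt(5) and 1/2 + (1/10)*sqrt(5).
The radius of convergence is the smallest modulus among the singular points: 1/2 - (1/10)*sqrt(5).
At the order-1 pole -1 set g(κ) = (κ - (-1))*f(κ) = (13*κ/15 + 23/20)/(κ**2 + κ + 1/5).
Simple pole: residue = g(a) at a = -1, which is 17/12.
The factor κ**2 + κ + 1/5 splits as (κ - a)(κ - a') with a = -1/2 - (1/10)*sqrt(5), a' = -1/2 + (1/10)*sqrt(5). At the order-1 pole a set g(κ) = (κ - a)*f(κ) = [(13*κ/15 + 23/20)/(κ + 1)] / (κ - a').
Simple pole: residue = g(a) at a = -1/2 - (1/10)*sqrt(5), which is -17/24 - (63/40)*sqrt(5).
The factor κ**2 + κ + 1/5 splits as (κ - a)(κ - a') with a = -1/2 + (1/10)*sqrt(5), a' = -1/2 - (1/10)*sqrt(5). At the order-1 pole a set g(κ) = (κ - a)*f(κ) = [(13*κ/15 + 23/20)/(κ + 1)] / (κ - a').
Simple pole: residue = g(a) at a = -1/2 + (1/10)*sqrt(5), which is -17/24 + (63/40)*sqrt(5).
List the singular points by increasing real part (a conjugate pair: the negative imaginary part first).


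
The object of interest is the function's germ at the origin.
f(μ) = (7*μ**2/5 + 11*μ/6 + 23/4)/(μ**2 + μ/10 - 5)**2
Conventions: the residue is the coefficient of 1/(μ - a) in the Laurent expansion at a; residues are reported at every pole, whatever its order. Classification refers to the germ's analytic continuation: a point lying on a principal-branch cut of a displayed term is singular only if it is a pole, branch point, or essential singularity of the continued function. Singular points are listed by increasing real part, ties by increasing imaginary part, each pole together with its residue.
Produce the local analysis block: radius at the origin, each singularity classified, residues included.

Radius of convergence at 0: -1/20 + (1/20)*sqrt(2001).
At -1/20 - (1/20)*sqrt(2001): a pole of order 2; residue -(350/522261)*sqrt(2001).
At -1/20 + (1/20)*sqrt(2001): a pole of order 2; residue (350/522261)*sqrt(2001).

Denominator factor (μ**2 + μ/10 - 5)^2: discriminant 2001/100, real irrational roots -1/20 + (1/20)*sqrt(2001) and -1/20 - (1/20)*sqrt(2001); poles of order 2, moduli -1/20 + (1/20)*sqrt(2001) and 1/20 + (1/20)*sqrt(2001).
The radius of convergence is the smallest modulus among the singular points: -1/20 + (1/20)*sqrt(2001).
The factor μ**2 + μ/10 - 5 splits as (μ - a)(μ - a') with a = -1/20 - (1/20)*sqrt(2001), a' = -1/20 + (1/20)*sqrt(2001). At the order-2 pole a set g(μ) = (μ - a)^2*f(μ) = [7*μ**2/5 + 11*μ/6 + 23/4] / (μ - a')^2.
Order-2 pole: residue = g'(a); g'(-1/20 - (1/20)*sqrt(2001)) = -(350/522261)*sqrt(2001), so the residue is -(350/522261)*sqrt(2001).
The factor μ**2 + μ/10 - 5 splits as (μ - a)(μ - a') with a = -1/20 + (1/20)*sqrt(2001), a' = -1/20 - (1/20)*sqrt(2001). At the order-2 pole a set g(μ) = (μ - a)^2*f(μ) = [7*μ**2/5 + 11*μ/6 + 23/4] / (μ - a')^2.
Order-2 pole: residue = g'(a); g'(-1/20 + (1/20)*sqrt(2001)) = (350/522261)*sqrt(2001), so the residue is (350/522261)*sqrt(2001).
List the singular points by increasing real part (a conjugate pair: the negative imaginary part first).


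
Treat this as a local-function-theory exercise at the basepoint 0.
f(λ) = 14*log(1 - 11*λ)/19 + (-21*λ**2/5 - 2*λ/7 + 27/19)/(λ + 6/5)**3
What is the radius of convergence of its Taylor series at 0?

The radius of convergence is 1/11.

Denominator factor (λ + 6/5)^3: pole of order 3 at -6/5, modulus 6/5.
Branch term (14/19)*log(1 - λ/(1/11)): its argument vanishes at λ = 1/11, a logarithmic branch point, modulus 1/11.
The radius of convergence is the smallest modulus among the singular points: 1/11.


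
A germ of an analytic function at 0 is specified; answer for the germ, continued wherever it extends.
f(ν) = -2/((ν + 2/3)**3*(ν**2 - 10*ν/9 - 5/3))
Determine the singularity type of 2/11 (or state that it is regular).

The point is a regular point.

Denominator factors: ν**2 - 10*ν/9 - 5/3 = -1999/1089 at ν = 2/11; ν + 2/3 = 28/33 at ν = 2/11 — none vanishes.
So the germ continues analytically to 2/11.


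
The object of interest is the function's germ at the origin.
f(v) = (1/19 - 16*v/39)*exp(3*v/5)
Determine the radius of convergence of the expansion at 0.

The factor exp(3*v/5) is entire and contributes no finite singular point.
The polynomial part has no poles.
No finite singular points: the Taylor series at 0 converges everywhere.

The radius of convergence is infinite.


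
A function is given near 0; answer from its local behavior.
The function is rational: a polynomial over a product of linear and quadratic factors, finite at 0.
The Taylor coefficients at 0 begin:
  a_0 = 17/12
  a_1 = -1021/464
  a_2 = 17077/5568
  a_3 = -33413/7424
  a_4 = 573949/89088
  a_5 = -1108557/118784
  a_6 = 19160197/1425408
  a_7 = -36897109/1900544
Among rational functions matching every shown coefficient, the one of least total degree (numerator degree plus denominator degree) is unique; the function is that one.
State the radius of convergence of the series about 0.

No rational of total degree below 3 reproduces all 8 coefficients; solving the [1/2] Pade equations on them gives f(n) = (33*n/29 - 17/12)/(n**2 - 3*n/4 - 1), whose expansion matches every shown term.
Denominator factor (n**2 - 3*n/4 - 1): discriminant 73/16, real irrational roots 3/8 + (1/8)*sqrt(73) and 3/8 - (1/8)*sqrt(73); poles of order 1, moduli 3/8 + (1/8)*sqrt(73) and -3/8 + (1/8)*sqrt(73).
The radius of convergence is the smallest modulus among the singular points: -3/8 + (1/8)*sqrt(73).

The radius of convergence is -3/8 + (1/8)*sqrt(73).


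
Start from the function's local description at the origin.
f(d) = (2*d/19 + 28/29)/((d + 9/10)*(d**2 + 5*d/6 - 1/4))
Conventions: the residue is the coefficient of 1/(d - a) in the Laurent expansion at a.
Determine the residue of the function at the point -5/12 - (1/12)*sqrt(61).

The factor d**2 + 5*d/6 - 1/4 splits as (d - a)(d - a') with a = -5/12 - (1/12)*sqrt(61), a' = -5/12 + (1/12)*sqrt(61). At the order-1 pole a set g(d) = (d - a)*f(d) = [(2*d/19 + 28/29)/(d + 9/10)] / (d - a').
Simple pole: residue = g(a) at a = -5/12 - (1/12)*sqrt(61), which is 23990/10469 + (4570/22021)*sqrt(61).

The residue is 23990/10469 + (4570/22021)*sqrt(61).


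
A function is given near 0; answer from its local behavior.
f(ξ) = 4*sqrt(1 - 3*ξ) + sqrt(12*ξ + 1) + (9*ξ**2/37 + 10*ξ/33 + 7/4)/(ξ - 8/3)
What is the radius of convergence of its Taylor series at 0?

Denominator factor (ξ - 8/3): pole of order 1 at 8/3, modulus 8/3.
Branch term (1)*sqrt(1 - ξ/(-1/12)): its argument vanishes at ξ = -1/12, a square-root branch point, modulus 1/12.
Branch term (4)*sqrt(1 - ξ/(1/3)): its argument vanishes at ξ = 1/3, a square-root branch point, modulus 1/3.
The radius of convergence is the smallest modulus among the singular points: 1/12.

The radius of convergence is 1/12.


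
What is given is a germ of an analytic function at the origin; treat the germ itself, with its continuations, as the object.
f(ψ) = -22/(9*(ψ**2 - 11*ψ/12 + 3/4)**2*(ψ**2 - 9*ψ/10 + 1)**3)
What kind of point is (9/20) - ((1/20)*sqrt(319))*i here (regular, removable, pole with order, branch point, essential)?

The denominator factor ψ**2 - 9*ψ/10 + 1 vanishes at (9/20) - ((1/20)*sqrt(319))*i and appears to the power 3; the numerator there equals -22/9, nonzero, and no other factor vanishes.
Hence a pole whose order is the multiplicity, 3.

The point is a pole of order 3.


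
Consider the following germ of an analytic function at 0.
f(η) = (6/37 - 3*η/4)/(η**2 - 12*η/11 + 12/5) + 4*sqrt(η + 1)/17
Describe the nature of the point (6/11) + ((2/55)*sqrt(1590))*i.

The denominator factor η**2 - 12*η/11 + 12/5 vanishes at (6/11) + ((2/55)*sqrt(1590))*i and appears to the power 1; the numerator there equals (-201/814) - ((3/110)*sqrt(1590))*i, nonzero, and no other factor vanishes.
The branch terms are analytic at this point.
Hence a pole whose order is the multiplicity, 1.

The point is a pole of order 1.


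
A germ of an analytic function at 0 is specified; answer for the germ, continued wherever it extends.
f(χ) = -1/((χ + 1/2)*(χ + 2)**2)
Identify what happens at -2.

The point is a pole of order 2.

The denominator factor χ + 2 vanishes at -2 and appears to the power 2; the numerator there equals -1, nonzero, and no other factor vanishes.
Hence a pole whose order is the multiplicity, 2.


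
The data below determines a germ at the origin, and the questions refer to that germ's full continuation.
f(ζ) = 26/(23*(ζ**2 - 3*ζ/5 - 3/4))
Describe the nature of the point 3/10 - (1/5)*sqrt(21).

The point is a pole of order 1.

The denominator factor ζ**2 - 3*ζ/5 - 3/4 vanishes at 3/10 - (1/5)*sqrt(21) and appears to the power 1; the numerator there equals 26/23, nonzero, and no other factor vanishes.
Hence a pole whose order is the multiplicity, 1.


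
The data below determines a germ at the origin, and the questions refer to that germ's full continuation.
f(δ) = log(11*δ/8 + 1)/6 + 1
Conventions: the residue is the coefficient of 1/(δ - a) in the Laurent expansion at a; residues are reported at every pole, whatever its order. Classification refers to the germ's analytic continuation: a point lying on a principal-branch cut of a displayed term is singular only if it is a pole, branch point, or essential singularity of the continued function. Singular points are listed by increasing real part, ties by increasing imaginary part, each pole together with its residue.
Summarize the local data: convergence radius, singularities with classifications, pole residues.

Branch term (1/6)*log(1 - δ/(-8/11)): its argument vanishes at δ = -8/11, a logarithmic branch point, modulus 8/11.
The radius of convergence is the smallest modulus among the singular points: 8/11.

Radius of convergence at 0: 8/11.
At -8/11: a logarithmic branch point.


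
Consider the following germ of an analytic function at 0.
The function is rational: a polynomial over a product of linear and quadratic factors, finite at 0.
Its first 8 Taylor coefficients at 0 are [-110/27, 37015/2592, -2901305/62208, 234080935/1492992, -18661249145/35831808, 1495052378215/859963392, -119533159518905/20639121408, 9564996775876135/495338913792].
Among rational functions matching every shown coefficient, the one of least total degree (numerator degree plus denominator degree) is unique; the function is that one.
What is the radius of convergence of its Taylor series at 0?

The radius of convergence is 3/10.

No rational of total degree below 3 reproduces all 8 coefficients; solving the [1/2] Pade equations on them gives f(v) = (8/9 - 11*v/8)/((v - 8/11)*(v + 3/10)), whose expansion matches every shown term.
Denominator factor (v + 3/10): pole of order 1 at -3/10, modulus 3/10.
Denominator factor (v - 8/11): pole of order 1 at 8/11, modulus 8/11.
The radius of convergence is the smallest modulus among the singular points: 3/10.


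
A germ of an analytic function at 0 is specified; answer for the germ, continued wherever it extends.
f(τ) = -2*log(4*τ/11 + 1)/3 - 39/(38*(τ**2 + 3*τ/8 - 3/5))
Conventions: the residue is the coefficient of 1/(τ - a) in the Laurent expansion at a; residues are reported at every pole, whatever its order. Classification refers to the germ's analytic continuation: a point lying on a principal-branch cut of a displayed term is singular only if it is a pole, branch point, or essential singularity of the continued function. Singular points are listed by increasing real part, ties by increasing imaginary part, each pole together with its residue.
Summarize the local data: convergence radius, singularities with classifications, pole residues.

Denominator factor (τ**2 + 3*τ/8 - 3/5): discriminant 813/320, real irrational roots -3/16 + (1/80)*sqrt(4065) and -3/16 - (1/80)*sqrt(4065); poles of order 1, moduli -3/16 + (1/80)*sqrt(4065) and 3/16 + (1/80)*sqrt(4065).
Branch term (-2/3)*log(1 - τ/(-11/4)): its argument vanishes at τ = -11/4, a logarithmic branch point, modulus 11/4.
The radius of convergence is the smallest modulus among the singular points: -3/16 + (1/80)*sqrt(4065).
The branch term is analytic at -3/16 - (1/80)*sqrt(4065) and contributes nothing to the residue; only the rational part matters.
The factor τ**2 + 3*τ/8 - 3/5 splits as (τ - a)(τ - a') with a = -3/16 - (1/80)*sqrt(4065), a' = -3/16 + (1/80)*sqrt(4065). At the order-1 pole a set g(τ) = (τ - a)*(rational part) = [-39/38] / (τ - a').
Simple pole: residue = g(a) at a = -3/16 - (1/80)*sqrt(4065), which is (52/5149)*sqrt(4065).
The branch term is analytic at -3/16 + (1/80)*sqrt(4065) and contributes nothing to the residue; only the rational part matters.
The factor τ**2 + 3*τ/8 - 3/5 splits as (τ - a)(τ - a') with a = -3/16 + (1/80)*sqrt(4065), a' = -3/16 - (1/80)*sqrt(4065). At the order-1 pole a set g(τ) = (τ - a)*(rational part) = [-39/38] / (τ - a').
Simple pole: residue = g(a) at a = -3/16 + (1/80)*sqrt(4065), which is -(52/5149)*sqrt(4065).
List the singular points by increasing real part (a conjugate pair: the negative imaginary part first).

Radius of convergence at 0: -3/16 + (1/80)*sqrt(4065).
At -11/4: a logarithmic branch point.
At -3/16 - (1/80)*sqrt(4065): a pole of order 1; residue (52/5149)*sqrt(4065).
At -3/16 + (1/80)*sqrt(4065): a pole of order 1; residue -(52/5149)*sqrt(4065).


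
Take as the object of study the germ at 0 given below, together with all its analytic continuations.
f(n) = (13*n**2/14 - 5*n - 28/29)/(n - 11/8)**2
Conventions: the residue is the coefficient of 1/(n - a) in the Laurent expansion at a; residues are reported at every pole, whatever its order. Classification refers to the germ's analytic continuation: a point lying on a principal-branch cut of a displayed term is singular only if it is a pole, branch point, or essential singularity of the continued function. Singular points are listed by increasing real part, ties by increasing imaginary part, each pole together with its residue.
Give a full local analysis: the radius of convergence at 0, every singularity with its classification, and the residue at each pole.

Radius of convergence at 0: 11/8.
At 11/8: a pole of order 2; residue -137/56.

Denominator factor (n - 11/8)^2: pole of order 2 at 11/8, modulus 11/8.
The radius of convergence is the smallest modulus among the singular points: 11/8.
At the order-2 pole 11/8 set g(n) = (n - (11/8))^2*f(n) = 13*n**2/14 - 5*n - 28/29.
Order-2 pole: residue = g'(a); g'(11/8) = -137/56, so the residue is -137/56.


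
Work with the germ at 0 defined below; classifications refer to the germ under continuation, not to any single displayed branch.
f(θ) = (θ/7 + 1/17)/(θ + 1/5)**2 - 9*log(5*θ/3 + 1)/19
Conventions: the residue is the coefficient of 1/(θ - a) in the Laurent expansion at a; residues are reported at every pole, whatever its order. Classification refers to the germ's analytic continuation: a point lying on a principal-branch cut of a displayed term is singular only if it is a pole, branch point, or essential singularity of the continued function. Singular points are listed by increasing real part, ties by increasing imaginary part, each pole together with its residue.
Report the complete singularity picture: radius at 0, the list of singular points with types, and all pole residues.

Radius of convergence at 0: 1/5.
At -3/5: a logarithmic branch point.
At -1/5: a pole of order 2; residue 1/7.

Denominator factor (θ + 1/5)^2: pole of order 2 at -1/5, modulus 1/5.
Branch term (-9/19)*log(1 - θ/(-3/5)): its argument vanishes at θ = -3/5, a logarithmic branch point, modulus 3/5.
The radius of convergence is the smallest modulus among the singular points: 1/5.
The branch term is analytic at -1/5 and contributes nothing to the residue; only the rational part matters.
At the order-2 pole -1/5 set g(θ) = (θ - (-1/5))^2*(rational part) = θ/7 + 1/17.
Order-2 pole: residue = g'(a); g'(-1/5) = 1/7, so the residue is 1/7.
List the singular points by increasing real part (a conjugate pair: the negative imaginary part first).


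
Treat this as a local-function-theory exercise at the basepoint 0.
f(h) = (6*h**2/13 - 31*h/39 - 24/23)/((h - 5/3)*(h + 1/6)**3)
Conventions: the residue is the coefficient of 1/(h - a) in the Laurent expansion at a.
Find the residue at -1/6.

At the order-3 pole -1/6 set g(h) = (h - (-1/6))^3*f(h) = (6*h**2/13 - 31*h/39 - 24/23)/(h - 5/3).
Order-3 pole: residue = g''(a)/2; g''(-1/6) = 140304/397969, so the residue is 70152/397969.

The residue is 70152/397969.


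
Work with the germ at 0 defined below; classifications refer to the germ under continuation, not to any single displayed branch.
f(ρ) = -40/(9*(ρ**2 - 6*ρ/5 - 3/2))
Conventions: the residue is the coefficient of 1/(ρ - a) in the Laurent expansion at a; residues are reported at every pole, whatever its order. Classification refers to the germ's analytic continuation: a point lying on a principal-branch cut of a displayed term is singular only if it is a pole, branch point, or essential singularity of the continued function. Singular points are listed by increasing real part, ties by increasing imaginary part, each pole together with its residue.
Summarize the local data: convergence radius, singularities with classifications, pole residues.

Radius of convergence at 0: -3/5 + (1/10)*sqrt(186).
At 3/5 - (1/10)*sqrt(186): a pole of order 1; residue (100/837)*sqrt(186).
At 3/5 + (1/10)*sqrt(186): a pole of order 1; residue -(100/837)*sqrt(186).

Denominator factor (ρ**2 - 6*ρ/5 - 3/2): discriminant 186/25, real irrational roots 3/5 + (1/10)*sqrt(186) and 3/5 - (1/10)*sqrt(186); poles of order 1, moduli 3/5 + (1/10)*sqrt(186) and -3/5 + (1/10)*sqrt(186).
The radius of convergence is the smallest modulus among the singular points: -3/5 + (1/10)*sqrt(186).
The factor ρ**2 - 6*ρ/5 - 3/2 splits as (ρ - a)(ρ - a') with a = 3/5 - (1/10)*sqrt(186), a' = 3/5 + (1/10)*sqrt(186). At the order-1 pole a set g(ρ) = (ρ - a)*f(ρ) = [-40/9] / (ρ - a').
Simple pole: residue = g(a) at a = 3/5 - (1/10)*sqrt(186), which is (100/837)*sqrt(186).
The factor ρ**2 - 6*ρ/5 - 3/2 splits as (ρ - a)(ρ - a') with a = 3/5 + (1/10)*sqrt(186), a' = 3/5 - (1/10)*sqrt(186). At the order-1 pole a set g(ρ) = (ρ - a)*f(ρ) = [-40/9] / (ρ - a').
Simple pole: residue = g(a) at a = 3/5 + (1/10)*sqrt(186), which is -(100/837)*sqrt(186).
List the singular points by increasing real part (a conjugate pair: the negative imaginary part first).


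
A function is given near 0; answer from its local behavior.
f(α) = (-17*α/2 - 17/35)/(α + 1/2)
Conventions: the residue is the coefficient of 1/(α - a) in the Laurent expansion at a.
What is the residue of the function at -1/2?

At the order-1 pole -1/2 set g(α) = (α - (-1/2))*f(α) = -17*α/2 - 17/35.
Simple pole: residue = g(a) at a = -1/2, which is 527/140.

The residue is 527/140.


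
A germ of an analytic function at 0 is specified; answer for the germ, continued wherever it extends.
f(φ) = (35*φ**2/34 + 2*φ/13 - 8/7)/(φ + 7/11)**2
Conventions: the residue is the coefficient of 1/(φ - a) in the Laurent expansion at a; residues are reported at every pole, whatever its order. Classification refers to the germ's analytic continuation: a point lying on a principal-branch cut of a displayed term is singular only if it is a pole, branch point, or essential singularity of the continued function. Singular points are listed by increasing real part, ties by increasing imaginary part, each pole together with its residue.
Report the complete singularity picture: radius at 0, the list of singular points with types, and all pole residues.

Denominator factor (φ + 7/11)^2: pole of order 2 at -7/11, modulus 7/11.
The radius of convergence is the smallest modulus among the singular points: 7/11.
At the order-2 pole -7/11 set g(φ) = (φ - (-7/11))^2*f(φ) = 35*φ**2/34 + 2*φ/13 - 8/7.
Order-2 pole: residue = g'(a); g'(-7/11) = -2811/2431, so the residue is -2811/2431.

Radius of convergence at 0: 7/11.
At -7/11: a pole of order 2; residue -2811/2431.


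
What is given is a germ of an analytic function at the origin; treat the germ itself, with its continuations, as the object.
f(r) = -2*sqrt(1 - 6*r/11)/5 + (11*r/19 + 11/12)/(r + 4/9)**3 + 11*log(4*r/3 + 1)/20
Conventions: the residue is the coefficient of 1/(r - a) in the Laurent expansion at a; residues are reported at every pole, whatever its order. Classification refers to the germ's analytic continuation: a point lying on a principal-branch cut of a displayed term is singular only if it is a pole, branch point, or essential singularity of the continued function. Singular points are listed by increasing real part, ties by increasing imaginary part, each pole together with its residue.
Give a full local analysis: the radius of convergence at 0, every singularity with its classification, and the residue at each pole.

Radius of convergence at 0: 4/9.
At -3/4: a logarithmic branch point.
At -4/9: a pole of order 3; residue 0.
At 11/6: an algebraic (square-root) branch point.

Denominator factor (r + 4/9)^3: pole of order 3 at -4/9, modulus 4/9.
Branch term (11/20)*log(1 - r/(-3/4)): its argument vanishes at r = -3/4, a logarithmic branch point, modulus 3/4.
Branch term (-2/5)*sqrt(1 - r/(11/6)): its argument vanishes at r = 11/6, a square-root branch point, modulus 11/6.
The radius of convergence is the smallest modulus among the singular points: 4/9.
The branch terms are analytic at -4/9 and contribute nothing to the residue; only the rational part matters.
At the order-3 pole -4/9 set g(r) = (r - (-4/9))^3*(rational part) = 11*r/19 + 11/12.
Order-3 pole: residue = g''(a)/2; g''(-4/9) = 0, so the residue is 0.
List the singular points by increasing real part (a conjugate pair: the negative imaginary part first).


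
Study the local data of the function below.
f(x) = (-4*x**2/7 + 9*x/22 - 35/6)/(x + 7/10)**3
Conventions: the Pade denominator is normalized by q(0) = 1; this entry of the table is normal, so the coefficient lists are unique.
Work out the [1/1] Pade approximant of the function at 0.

Taylor coefficients needed (expand at 0): a_0 = -2500/147, a_1 = 279500/3773, a_2 = -5679000/26411.
Write the denominator as Q(x) = 1 + q1*x. Requiring Q*f - P = O(x^3) with deg P <= 1 kills the coefficients of x^2..x^2 in Q*f:
  x^2: a_2 + q1*a_1 = 0, i.e. -5679000/26411 + (279500/3773)*q1 = 0.
Solving this linear system: q1 = 11358/3913.
The numerator is Q*f truncated at degree 1: P0 = a_0 = -2500/147; P1 = a_1 + q1*a_0 = 7446500/301301.

The Pade approximant has numerator coefficients [-2500/147, 7446500/301301]; denominator coefficients [1, 11358/3913].


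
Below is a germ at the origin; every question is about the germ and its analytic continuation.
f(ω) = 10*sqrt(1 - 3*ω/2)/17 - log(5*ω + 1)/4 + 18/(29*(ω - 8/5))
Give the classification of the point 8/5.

The point is a pole of order 1.

The denominator factor ω - 8/5 vanishes at 8/5 and appears to the power 1; the numerator there equals 18/29, nonzero, and no other factor vanishes.
The branch terms are analytic at this point.
Hence a pole whose order is the multiplicity, 1.


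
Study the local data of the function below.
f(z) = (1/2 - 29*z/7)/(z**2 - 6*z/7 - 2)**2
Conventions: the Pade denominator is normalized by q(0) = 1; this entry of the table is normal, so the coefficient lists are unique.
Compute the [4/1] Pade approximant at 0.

Taylor coefficients needed (expand at 0): a_0 = 1/8, a_1 = -8/7, a_2 = 53/49, a_3 = -4957/2744, a_4 = 146775/76832, a_5 = -90771/38416.
Write the denominator as Q(z) = 1 + q1*z. Requiring Q*f - P = O(z^6) with deg P <= 4 kills the coefficients of z^5..z^5 in Q*f:
  z^5: a_5 + q1*a_4 = 0, i.e. -90771/38416 + (146775/76832)*q1 = 0.
Solving this linear system: q1 = 60514/48925.
The numerator is Q*f truncated at degree 4: P0 = a_0 = 1/8; P1 = a_1 + q1*a_0 = -1353801/1369900; P2 = a_2 + q1*a_1 = -795759/2397325; P3 = a_3 + q1*a_2 = -62915673/134250200; P4 = a_4 + q1*a_3 = -1218134269/3759005600.

The Pade approximant has numerator coefficients [1/8, -1353801/1369900, -795759/2397325, -62915673/134250200, -1218134269/3759005600]; denominator coefficients [1, 60514/48925].


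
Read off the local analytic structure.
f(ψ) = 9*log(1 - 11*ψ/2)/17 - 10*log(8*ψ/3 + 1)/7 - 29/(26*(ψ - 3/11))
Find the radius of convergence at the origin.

Denominator factor (ψ - 3/11): pole of order 1 at 3/11, modulus 3/11.
Branch term (-10/7)*log(1 - ψ/(-3/8)): its argument vanishes at ψ = -3/8, a logarithmic branch point, modulus 3/8.
Branch term (9/17)*log(1 - ψ/(2/11)): its argument vanishes at ψ = 2/11, a logarithmic branch point, modulus 2/11.
The radius of convergence is the smallest modulus among the singular points: 2/11.

The radius of convergence is 2/11.


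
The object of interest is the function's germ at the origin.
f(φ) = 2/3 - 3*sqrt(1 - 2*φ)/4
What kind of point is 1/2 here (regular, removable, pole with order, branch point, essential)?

The term (-3/4)*sqrt(1 - φ/(1/2)) has argument 1 - 1/2/(1/2) = 0 at 1/2: a square-root (algebraic, two-sheeted) branch point; the remaining terms are analytic or single-valued there.

The point is an algebraic (square-root) branch point.


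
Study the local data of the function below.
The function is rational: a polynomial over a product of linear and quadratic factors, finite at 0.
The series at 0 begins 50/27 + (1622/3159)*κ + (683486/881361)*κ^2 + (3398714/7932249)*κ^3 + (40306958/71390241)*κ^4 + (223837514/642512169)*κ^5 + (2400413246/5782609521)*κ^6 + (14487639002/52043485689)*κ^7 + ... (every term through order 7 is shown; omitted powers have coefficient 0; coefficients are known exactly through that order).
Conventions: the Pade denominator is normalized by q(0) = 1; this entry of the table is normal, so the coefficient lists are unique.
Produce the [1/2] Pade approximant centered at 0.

Taylor coefficients needed (read off): a_0 = 50/27, a_1 = 1622/3159, a_2 = 683486/881361, a_3 = 3398714/7932249.
Write the denominator as Q(κ) = 1 + q1*κ + q2*κ^2. Requiring Q*f - P = O(κ^4) with deg P <= 1 kills the coefficients of κ^2..κ^3 in Q*f:
  κ^2: a_2 + q1*a_1 + q2*a_0 = 0, i.e. 683486/881361 + (1622/3159)*q1 + (50/27)*q2 = 0.
  κ^3: a_3 + q1*a_2 + q2*a_1 = 0, i.e. 3398714/7932249 + (683486/881361)*q1 + (1622/3159)*q2 = 0.
Solving this linear system: q1 = -2547569/7556427, q2 = -25399432/78083079.
The numerator is Q*f truncated at degree 1: P0 = a_0 = 50/27; P1 = a_1 + q1*a_0 = -3630664/32744517.

The Pade approximant has numerator coefficients [50/27, -3630664/32744517]; denominator coefficients [1, -2547569/7556427, -25399432/78083079].


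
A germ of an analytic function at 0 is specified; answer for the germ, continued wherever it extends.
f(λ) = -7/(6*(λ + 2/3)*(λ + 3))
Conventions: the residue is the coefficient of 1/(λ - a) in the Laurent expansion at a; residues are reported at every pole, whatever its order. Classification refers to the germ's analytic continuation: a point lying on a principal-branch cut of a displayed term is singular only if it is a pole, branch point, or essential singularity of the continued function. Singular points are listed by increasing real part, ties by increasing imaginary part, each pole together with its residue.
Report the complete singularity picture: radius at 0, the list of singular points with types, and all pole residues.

Denominator factor (λ + 3): pole of order 1 at -3, modulus 3.
Denominator factor (λ + 2/3): pole of order 1 at -2/3, modulus 2/3.
The radius of convergence is the smallest modulus among the singular points: 2/3.
At the order-1 pole -3 set g(λ) = (λ - (-3))*f(λ) = -7/(6*(λ + 2/3)).
Simple pole: residue = g(a) at a = -3, which is 1/2.
At the order-1 pole -2/3 set g(λ) = (λ - (-2/3))*f(λ) = -7/(6*(λ + 3)).
Simple pole: residue = g(a) at a = -2/3, which is -1/2.
List the singular points by increasing real part (a conjugate pair: the negative imaginary part first).

Radius of convergence at 0: 2/3.
At -3: a pole of order 1; residue 1/2.
At -2/3: a pole of order 1; residue -1/2.


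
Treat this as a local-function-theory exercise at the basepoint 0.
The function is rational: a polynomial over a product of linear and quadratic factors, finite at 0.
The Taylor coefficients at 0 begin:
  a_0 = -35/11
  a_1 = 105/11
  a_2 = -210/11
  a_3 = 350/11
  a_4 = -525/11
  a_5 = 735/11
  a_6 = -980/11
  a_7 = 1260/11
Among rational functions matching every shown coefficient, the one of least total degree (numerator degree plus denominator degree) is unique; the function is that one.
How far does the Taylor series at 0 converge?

The radius of convergence is 1.

No rational of total degree below 3 reproduces all 8 coefficients; solving the [0/3] Pade equations on them gives f(ψ) = -35/(11*(ψ + 1)**3), whose expansion matches every shown term.
Denominator factor (ψ + 1)^3: pole of order 3 at -1, modulus 1.
The radius of convergence is the smallest modulus among the singular points: 1.


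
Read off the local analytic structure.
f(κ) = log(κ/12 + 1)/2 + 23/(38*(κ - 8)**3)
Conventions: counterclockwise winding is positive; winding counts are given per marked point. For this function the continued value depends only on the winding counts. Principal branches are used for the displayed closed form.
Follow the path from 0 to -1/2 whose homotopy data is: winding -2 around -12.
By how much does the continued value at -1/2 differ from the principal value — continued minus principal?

Continued minus principal equals -(2)*pi*i.

The rational part is single-valued and drops out of the difference; each branch term changes only by its own monodromy.
(1/2)*log(1 - κ/(-12)): each positive loop around -12 adds 2*pi*i to the log, so winding -2 contributes (1/2)*(-2)*2*pi*i = -(2)*pi*i.
Summing the contributions at κ = -1/2 gives -(2)*pi*i.


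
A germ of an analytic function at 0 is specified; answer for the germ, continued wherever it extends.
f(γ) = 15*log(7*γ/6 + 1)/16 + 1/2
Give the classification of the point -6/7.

The term (15/16)*log(1 - γ/(-6/7)) has argument 1 - -6/7/(-6/7) = 0 at -6/7: a logarithmic (infinitely-sheeted) branch point; the remaining terms are analytic or single-valued there.

The point is a logarithmic branch point.


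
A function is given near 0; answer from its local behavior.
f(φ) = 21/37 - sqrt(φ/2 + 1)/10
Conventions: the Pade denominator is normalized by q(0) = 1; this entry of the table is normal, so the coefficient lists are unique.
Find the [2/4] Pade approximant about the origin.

Taylor coefficients needed (expand at 0): a_0 = 173/370, a_1 = -1/40, a_2 = 1/320, a_3 = -1/1280, a_4 = 1/4096, a_5 = -7/81920, a_6 = 21/655360.
Write the denominator as Q(φ) = 1 + q1*φ + q2*φ^2 + q3*φ^3 + q4*φ^4. Requiring Q*f - P = O(φ^7) with deg P <= 2 kills the coefficients of φ^3..φ^6 in Q*f:
  φ^3: a_3 + q1*a_2 + q2*a_1 + q3*a_0 = 0, i.e. -1/1280 + (1/320)*q1 + (-1/40)*q2 + (173/370)*q3 = 0.
  φ^4: a_4 + q1*a_3 + q2*a_2 + q3*a_1 + q4*a_0 = 0, i.e. 1/4096 + (-1/1280)*q1 + (1/320)*q2 + (-1/40)*q3 + (173/370)*q4 = 0.
  φ^5: a_5 + q1*a_4 + q2*a_3 + q3*a_2 + q4*a_1 = 0, i.e. -7/81920 + (1/4096)*q1 + (-1/1280)*q2 + (1/320)*q3 + (-1/40)*q4 = 0.
  φ^6: a_6 + q1*a_5 + q2*a_4 + q3*a_3 + q4*a_2 = 0, i.e. 21/655360 + (-7/81920)*q1 + (1/4096)*q2 + (-1/1280)*q3 + (1/320)*q4 = 0.
Solving this linear system: q1 = 725/1153, q2 = 1119/11530, q3 = 1961/737920, q4 = 259/11806720.
The numerator is Q*f truncated at degree 2: P0 = a_0 = 173/370; P1 = a_1 + q1*a_0 = 459039/1706440; P2 = a_2 + q1*a_1 + q2*a_0 = 2237697/68257600.

The Pade approximant has numerator coefficients [173/370, 459039/1706440, 2237697/68257600]; denominator coefficients [1, 725/1153, 1119/11530, 1961/737920, 259/11806720].
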